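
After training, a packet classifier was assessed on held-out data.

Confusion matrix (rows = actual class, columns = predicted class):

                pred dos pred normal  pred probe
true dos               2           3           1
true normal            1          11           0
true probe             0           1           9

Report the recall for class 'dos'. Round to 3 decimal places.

Treat 'dos' as positive and all other classes as negative.
recall = TP/(TP+FN).
dos: TP=2, FN=3+1=4 → 2/6 = 0.3333

0.333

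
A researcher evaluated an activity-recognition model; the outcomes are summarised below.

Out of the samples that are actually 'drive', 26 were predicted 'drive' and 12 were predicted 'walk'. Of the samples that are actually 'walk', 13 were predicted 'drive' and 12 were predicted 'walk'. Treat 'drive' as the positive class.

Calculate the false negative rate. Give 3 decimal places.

FNR = FN/(FN+TP) = 12/(12+26) = 0.316

0.316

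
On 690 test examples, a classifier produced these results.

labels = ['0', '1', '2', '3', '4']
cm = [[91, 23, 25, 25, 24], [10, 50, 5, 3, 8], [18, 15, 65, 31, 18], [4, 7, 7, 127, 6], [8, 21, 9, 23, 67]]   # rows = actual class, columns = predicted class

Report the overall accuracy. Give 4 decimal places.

0.5797

Accuracy = trace / total = (91+50+65+127+67=400) / 690 = 400/690 = 0.5797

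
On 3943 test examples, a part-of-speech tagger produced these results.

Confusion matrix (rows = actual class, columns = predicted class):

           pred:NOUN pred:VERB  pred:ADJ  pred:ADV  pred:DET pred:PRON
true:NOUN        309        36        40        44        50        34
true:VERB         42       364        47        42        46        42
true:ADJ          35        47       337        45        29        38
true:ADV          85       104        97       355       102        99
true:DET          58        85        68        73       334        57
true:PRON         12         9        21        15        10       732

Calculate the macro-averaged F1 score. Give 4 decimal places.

0.6034

Per-class F1 score (2·TP/(2·TP+FP+FN)):
  NOUN: TP=309, FP=42+35+85+58+12=232, FN=36+40+44+50+34=204 → 618/1054 = 0.58634
  VERB: TP=364, FP=36+47+104+85+9=281, FN=42+47+42+46+42=219 → 728/1228 = 0.59283
  ADJ: TP=337, FP=40+47+97+68+21=273, FN=35+47+45+29+38=194 → 674/1141 = 0.59071
  ADV: TP=355, FP=44+42+45+73+15=219, FN=85+104+97+102+99=487 → 710/1416 = 0.50141
  DET: TP=334, FP=50+46+29+102+10=237, FN=58+85+68+73+57=341 → 668/1246 = 0.53612
  PRON: TP=732, FP=34+42+38+99+57=270, FN=12+9+21+15+10=67 → 1464/1801 = 0.81288
Macro-F1 score = mean = (0.58634 + 0.59283 + 0.59071 + 0.50141 + 0.53612 + 0.81288) / 6 = 0.6034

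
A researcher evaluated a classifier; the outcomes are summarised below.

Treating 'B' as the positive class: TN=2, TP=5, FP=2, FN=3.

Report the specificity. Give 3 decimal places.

Specificity = TN/(TN+FP) = 2/(2+2) = 0.500

0.500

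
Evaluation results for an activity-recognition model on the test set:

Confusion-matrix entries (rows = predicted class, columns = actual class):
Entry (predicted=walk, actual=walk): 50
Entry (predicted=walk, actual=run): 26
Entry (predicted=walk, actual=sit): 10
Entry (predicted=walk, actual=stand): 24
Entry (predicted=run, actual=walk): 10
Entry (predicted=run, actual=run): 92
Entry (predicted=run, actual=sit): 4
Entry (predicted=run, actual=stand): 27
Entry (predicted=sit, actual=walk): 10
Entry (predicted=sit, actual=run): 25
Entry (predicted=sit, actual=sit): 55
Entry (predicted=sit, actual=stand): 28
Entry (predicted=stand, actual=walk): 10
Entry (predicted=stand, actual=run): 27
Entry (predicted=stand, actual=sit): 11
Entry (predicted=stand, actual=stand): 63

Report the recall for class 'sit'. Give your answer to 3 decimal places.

0.688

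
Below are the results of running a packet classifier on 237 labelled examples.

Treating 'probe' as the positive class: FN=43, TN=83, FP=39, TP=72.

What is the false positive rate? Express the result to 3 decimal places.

0.320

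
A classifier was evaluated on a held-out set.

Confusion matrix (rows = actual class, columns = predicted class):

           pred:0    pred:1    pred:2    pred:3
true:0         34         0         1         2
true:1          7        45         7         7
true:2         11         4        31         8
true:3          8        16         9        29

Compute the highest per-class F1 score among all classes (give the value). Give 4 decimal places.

Per-class F1 score (2·TP/(2·TP+FP+FN)):
  0: TP=34, FP=7+11+8=26, FN=0+1+2=3 → 68/97 = 0.70103
  1: TP=45, FP=0+4+16=20, FN=7+7+7=21 → 90/131 = 0.68702
  2: TP=31, FP=1+7+9=17, FN=11+4+8=23 → 62/102 = 0.60784
  3: TP=29, FP=2+7+8=17, FN=8+16+9=33 → 58/108 = 0.53704
Highest is class '0' with F1 score = 0.7010.

0.7010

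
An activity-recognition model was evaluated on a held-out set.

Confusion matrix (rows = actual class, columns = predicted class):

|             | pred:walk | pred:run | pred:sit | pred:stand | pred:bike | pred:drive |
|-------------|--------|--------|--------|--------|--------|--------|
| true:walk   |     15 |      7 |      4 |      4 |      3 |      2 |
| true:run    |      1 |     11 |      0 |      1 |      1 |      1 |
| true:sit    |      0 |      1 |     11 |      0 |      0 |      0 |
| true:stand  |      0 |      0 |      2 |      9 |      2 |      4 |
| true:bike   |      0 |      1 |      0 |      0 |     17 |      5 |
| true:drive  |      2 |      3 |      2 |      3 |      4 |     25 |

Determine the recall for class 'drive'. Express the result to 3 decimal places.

0.641

recall = TP/(TP+FN).
drive: TP=25, FN=2+3+2+3+4=14 → 25/39 = 0.6410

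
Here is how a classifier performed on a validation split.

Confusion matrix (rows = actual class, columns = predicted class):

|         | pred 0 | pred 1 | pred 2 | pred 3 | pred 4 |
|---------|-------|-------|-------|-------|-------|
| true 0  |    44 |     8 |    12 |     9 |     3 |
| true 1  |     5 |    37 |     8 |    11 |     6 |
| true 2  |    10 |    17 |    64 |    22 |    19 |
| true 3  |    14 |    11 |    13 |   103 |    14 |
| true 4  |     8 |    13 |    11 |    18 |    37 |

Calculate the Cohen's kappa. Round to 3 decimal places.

Observed agreement pₒ = trace/N = 285/517 = 0.5513
Expected agreement pₑ = Σ (rowᵢ·colᵢ)/N² = (76·81 + 67·86 + 132·108 + 155·163 + 87·79)/517² = 0.2182
κ = (pₒ − pₑ)/(1 − pₑ) = (0.5513 − 0.2182)/(1 − 0.2182) = 0.426

0.426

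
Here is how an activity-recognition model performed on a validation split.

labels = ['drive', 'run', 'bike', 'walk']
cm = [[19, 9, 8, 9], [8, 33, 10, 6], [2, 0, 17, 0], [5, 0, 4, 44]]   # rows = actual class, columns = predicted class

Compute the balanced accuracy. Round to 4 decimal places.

Balanced accuracy = mean of per-class recall.
  drive: recall = 19/45 = 0.42222
  run: recall = 33/57 = 0.57895
  bike: recall = 17/19 = 0.89474
  walk: recall = 44/53 = 0.83019
Mean = (0.42222 + 0.57895 + 0.89474 + 0.83019) / 4 = 0.6815

0.6815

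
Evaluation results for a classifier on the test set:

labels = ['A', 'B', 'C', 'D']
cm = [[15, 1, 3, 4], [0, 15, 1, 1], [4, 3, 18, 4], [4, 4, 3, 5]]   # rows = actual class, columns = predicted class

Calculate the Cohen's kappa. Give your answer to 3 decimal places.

Observed agreement pₒ = trace/N = 53/85 = 0.6235
Expected agreement pₑ = Σ (rowᵢ·colᵢ)/N² = (23·23 + 17·23 + 29·25 + 16·14)/85² = 0.2587
κ = (pₒ − pₑ)/(1 − pₑ) = (0.6235 − 0.2587)/(1 − 0.2587) = 0.492

0.492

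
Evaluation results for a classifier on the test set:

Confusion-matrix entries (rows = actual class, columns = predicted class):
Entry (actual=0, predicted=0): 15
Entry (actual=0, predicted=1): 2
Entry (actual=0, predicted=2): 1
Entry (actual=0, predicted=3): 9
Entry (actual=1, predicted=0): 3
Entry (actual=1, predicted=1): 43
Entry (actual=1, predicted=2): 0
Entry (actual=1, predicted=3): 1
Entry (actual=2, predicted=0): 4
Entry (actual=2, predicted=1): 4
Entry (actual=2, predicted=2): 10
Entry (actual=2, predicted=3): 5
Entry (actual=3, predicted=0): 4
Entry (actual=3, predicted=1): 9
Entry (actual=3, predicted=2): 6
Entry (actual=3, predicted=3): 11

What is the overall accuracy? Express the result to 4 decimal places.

0.6220

Accuracy = trace / total = (15+43+10+11=79) / 127 = 79/127 = 0.6220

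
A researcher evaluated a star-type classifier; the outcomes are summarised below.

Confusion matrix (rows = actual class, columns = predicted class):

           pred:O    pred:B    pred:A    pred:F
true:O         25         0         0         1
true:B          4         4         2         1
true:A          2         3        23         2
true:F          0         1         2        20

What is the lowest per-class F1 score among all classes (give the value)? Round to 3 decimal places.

Per-class F1 score (2·TP/(2·TP+FP+FN)):
  O: TP=25, FP=4+2+0=6, FN=0+0+1=1 → 50/57 = 0.8772
  B: TP=4, FP=0+3+1=4, FN=4+2+1=7 → 8/19 = 0.4211
  A: TP=23, FP=0+2+2=4, FN=2+3+2=7 → 46/57 = 0.8070
  F: TP=20, FP=1+1+2=4, FN=0+1+2=3 → 40/47 = 0.8511
Lowest is class 'B' with F1 score = 0.421.

0.421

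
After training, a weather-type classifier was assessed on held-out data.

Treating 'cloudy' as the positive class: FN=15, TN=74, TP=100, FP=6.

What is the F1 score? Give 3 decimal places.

Precision = TP/(TP+FP) = 100/106 = 0.9434
Recall = TP/(TP+FN) = 100/115 = 0.8696
F1 = 2·TP/(2·TP+FP+FN) = 200/221 = 0.905

0.905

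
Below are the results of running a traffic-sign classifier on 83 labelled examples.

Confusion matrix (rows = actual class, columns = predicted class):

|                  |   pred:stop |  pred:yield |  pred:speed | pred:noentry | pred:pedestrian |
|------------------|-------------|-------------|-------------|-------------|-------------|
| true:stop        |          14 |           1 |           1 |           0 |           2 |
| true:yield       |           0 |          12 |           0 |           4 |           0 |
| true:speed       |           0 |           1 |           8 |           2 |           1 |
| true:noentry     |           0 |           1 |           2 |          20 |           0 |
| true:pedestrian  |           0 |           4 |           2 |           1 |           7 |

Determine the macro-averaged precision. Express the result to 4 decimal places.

Per-class precision (TP/(TP+FP)):
  stop: TP=14, FP=0+0+0+0=0 → 14/14 = 1.00000
  yield: TP=12, FP=1+1+1+4=7 → 12/19 = 0.63158
  speed: TP=8, FP=1+0+2+2=5 → 8/13 = 0.61538
  noentry: TP=20, FP=0+4+2+1=7 → 20/27 = 0.74074
  pedestrian: TP=7, FP=2+0+1+0=3 → 7/10 = 0.70000
Macro-precision = mean = (1.00000 + 0.63158 + 0.61538 + 0.74074 + 0.70000) / 5 = 0.7375

0.7375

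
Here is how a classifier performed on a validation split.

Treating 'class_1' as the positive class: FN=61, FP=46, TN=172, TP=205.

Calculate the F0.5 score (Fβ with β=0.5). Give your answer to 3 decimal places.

Fβ = (1+β²)·TP / ((1+β²)·TP + β²·FN + FP), with β²=1/4
= 1.25·205 / (1.25·205 + 0.25·61 + 46) = 0.807

0.807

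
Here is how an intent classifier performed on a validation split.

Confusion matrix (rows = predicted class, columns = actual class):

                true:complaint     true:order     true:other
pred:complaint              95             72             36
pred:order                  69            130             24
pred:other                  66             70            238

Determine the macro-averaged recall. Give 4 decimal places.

0.5632

Per-class recall (TP/(TP+FN)):
  complaint: TP=95, FN=69+66=135 → 95/230 = 0.41304
  order: TP=130, FN=72+70=142 → 130/272 = 0.47794
  other: TP=238, FN=36+24=60 → 238/298 = 0.79866
Macro-recall = mean = (0.41304 + 0.47794 + 0.79866) / 3 = 0.5632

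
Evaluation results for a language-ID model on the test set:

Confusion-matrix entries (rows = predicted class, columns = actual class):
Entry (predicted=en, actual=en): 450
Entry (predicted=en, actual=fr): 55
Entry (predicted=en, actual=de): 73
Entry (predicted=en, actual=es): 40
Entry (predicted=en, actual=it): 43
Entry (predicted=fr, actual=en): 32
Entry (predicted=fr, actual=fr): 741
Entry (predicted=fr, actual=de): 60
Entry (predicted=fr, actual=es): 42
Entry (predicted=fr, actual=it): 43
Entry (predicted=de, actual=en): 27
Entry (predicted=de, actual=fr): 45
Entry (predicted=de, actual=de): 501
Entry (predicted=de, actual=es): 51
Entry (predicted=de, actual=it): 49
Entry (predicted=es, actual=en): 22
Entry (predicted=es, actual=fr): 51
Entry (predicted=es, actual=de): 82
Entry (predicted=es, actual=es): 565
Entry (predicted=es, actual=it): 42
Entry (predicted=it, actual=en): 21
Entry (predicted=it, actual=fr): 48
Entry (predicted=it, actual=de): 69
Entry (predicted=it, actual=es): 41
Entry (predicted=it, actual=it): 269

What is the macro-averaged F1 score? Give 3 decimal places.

Per-class F1 score (2·TP/(2·TP+FP+FN)):
  en: TP=450, FP=55+73+40+43=211, FN=32+27+22+21=102 → 900/1213 = 0.7420
  fr: TP=741, FP=32+60+42+43=177, FN=55+45+51+48=199 → 1482/1858 = 0.7976
  de: TP=501, FP=27+45+51+49=172, FN=73+60+82+69=284 → 1002/1458 = 0.6872
  es: TP=565, FP=22+51+82+42=197, FN=40+42+51+41=174 → 1130/1501 = 0.7528
  it: TP=269, FP=21+48+69+41=179, FN=43+43+49+42=177 → 538/894 = 0.6018
Macro-F1 score = mean = (0.7420 + 0.7976 + 0.6872 + 0.7528 + 0.6018) / 5 = 0.716

0.716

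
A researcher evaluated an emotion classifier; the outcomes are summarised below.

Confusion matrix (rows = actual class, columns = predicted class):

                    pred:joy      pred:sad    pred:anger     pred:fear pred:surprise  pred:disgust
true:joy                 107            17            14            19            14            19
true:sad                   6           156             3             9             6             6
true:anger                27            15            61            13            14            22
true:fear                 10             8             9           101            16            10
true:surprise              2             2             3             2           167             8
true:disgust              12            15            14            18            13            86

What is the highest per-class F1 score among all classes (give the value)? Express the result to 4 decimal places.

Per-class F1 score (2·TP/(2·TP+FP+FN)):
  joy: TP=107, FP=6+27+10+2+12=57, FN=17+14+19+14+19=83 → 214/354 = 0.60452
  sad: TP=156, FP=17+15+8+2+15=57, FN=6+3+9+6+6=30 → 312/399 = 0.78195
  anger: TP=61, FP=14+3+9+3+14=43, FN=27+15+13+14+22=91 → 122/256 = 0.47656
  fear: TP=101, FP=19+9+13+2+18=61, FN=10+8+9+16+10=53 → 202/316 = 0.63924
  surprise: TP=167, FP=14+6+14+16+13=63, FN=2+2+3+2+8=17 → 334/414 = 0.80676
  disgust: TP=86, FP=19+6+22+10+8=65, FN=12+15+14+18+13=72 → 172/309 = 0.55663
Highest is class 'surprise' with F1 score = 0.8068.

0.8068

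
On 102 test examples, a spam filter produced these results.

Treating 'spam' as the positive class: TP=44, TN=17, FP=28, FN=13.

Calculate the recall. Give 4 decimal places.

0.7719

Recall = TP/(TP+FN) = 44/(44+13) = 44/57 = 0.7719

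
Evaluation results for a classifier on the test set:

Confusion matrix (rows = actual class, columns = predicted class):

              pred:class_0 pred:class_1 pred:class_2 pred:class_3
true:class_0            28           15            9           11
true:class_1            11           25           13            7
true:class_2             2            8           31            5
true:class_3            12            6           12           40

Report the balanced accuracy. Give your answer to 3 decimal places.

0.534

Balanced accuracy = mean of per-class recall.
  class_0: recall = 28/63 = 0.4444
  class_1: recall = 25/56 = 0.4464
  class_2: recall = 31/46 = 0.6739
  class_3: recall = 40/70 = 0.5714
Mean = (0.4444 + 0.4464 + 0.6739 + 0.5714) / 4 = 0.534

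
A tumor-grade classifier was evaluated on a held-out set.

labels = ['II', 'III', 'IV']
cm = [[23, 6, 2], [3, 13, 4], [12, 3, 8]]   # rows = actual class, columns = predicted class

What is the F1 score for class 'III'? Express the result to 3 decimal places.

0.619

Treat 'III' as positive and all other classes as negative.
F1 score = 2·TP/(2·TP+FP+FN).
III: TP=13, FP=6+3=9, FN=3+4=7 → 26/42 = 0.6190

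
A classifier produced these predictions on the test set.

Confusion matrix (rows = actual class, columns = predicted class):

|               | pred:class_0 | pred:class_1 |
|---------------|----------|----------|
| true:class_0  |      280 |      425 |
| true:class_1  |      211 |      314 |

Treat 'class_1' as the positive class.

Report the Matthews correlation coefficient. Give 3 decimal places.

-0.005

MCC = (TP·TN − FP·FN) / √((TP+FP)(TP+FN)(TN+FP)(TN+FN))
Numerator = 314·280 − 425·211 = -1755
Denominator = √(739·525·705·491) = √134299486125 = 366468.9429
MCC = -1755 / 366468.9429 = -0.005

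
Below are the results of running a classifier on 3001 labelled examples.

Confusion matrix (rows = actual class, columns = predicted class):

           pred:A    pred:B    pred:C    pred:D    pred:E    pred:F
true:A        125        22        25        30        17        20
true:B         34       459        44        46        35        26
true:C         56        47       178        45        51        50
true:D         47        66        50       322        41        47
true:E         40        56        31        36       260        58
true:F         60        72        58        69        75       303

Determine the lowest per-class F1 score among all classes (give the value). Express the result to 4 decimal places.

0.4160

Per-class F1 score (2·TP/(2·TP+FP+FN)):
  A: TP=125, FP=34+56+47+40+60=237, FN=22+25+30+17+20=114 → 250/601 = 0.41597
  B: TP=459, FP=22+47+66+56+72=263, FN=34+44+46+35+26=185 → 918/1366 = 0.67204
  C: TP=178, FP=25+44+50+31+58=208, FN=56+47+45+51+50=249 → 356/813 = 0.43788
  D: TP=322, FP=30+46+45+36+69=226, FN=47+66+50+41+47=251 → 644/1121 = 0.57449
  E: TP=260, FP=17+35+51+41+75=219, FN=40+56+31+36+58=221 → 520/960 = 0.54167
  F: TP=303, FP=20+26+50+47+58=201, FN=60+72+58+69+75=334 → 606/1141 = 0.53111
Lowest is class 'A' with F1 score = 0.4160.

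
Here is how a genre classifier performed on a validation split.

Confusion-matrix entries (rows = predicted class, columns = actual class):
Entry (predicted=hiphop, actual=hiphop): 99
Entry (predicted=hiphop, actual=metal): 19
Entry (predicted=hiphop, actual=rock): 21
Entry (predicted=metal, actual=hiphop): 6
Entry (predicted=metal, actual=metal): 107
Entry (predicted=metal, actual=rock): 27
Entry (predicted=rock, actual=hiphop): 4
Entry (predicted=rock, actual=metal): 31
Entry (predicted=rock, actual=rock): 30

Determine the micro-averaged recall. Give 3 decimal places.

0.686

Micro-averaging pools counts across classes: ΣTP=236, ΣFP=108, ΣFN=108.
Micro-recall = TP/(TP+FN) on pooled counts = 0.686 (equals overall accuracy in single-label multiclass).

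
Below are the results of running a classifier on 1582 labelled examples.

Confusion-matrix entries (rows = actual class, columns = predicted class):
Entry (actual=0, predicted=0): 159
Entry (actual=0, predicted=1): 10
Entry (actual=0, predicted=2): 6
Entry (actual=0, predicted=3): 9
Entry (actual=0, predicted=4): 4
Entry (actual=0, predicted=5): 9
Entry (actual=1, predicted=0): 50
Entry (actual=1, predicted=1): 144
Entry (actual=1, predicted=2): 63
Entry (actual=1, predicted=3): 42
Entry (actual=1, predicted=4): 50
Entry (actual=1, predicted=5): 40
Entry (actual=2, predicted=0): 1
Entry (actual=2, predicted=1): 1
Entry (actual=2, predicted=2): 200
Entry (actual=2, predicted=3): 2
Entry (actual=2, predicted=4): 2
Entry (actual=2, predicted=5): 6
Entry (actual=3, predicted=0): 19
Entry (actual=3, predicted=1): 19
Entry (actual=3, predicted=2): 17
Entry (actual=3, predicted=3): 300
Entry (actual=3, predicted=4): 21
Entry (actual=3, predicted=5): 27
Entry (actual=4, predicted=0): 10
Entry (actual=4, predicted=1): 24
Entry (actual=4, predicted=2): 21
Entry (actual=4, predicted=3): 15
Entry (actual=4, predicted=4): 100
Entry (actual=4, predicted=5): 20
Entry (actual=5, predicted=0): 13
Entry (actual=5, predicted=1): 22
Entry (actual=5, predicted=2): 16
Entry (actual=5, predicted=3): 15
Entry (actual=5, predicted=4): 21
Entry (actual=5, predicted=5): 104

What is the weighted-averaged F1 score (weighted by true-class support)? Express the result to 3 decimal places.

0.624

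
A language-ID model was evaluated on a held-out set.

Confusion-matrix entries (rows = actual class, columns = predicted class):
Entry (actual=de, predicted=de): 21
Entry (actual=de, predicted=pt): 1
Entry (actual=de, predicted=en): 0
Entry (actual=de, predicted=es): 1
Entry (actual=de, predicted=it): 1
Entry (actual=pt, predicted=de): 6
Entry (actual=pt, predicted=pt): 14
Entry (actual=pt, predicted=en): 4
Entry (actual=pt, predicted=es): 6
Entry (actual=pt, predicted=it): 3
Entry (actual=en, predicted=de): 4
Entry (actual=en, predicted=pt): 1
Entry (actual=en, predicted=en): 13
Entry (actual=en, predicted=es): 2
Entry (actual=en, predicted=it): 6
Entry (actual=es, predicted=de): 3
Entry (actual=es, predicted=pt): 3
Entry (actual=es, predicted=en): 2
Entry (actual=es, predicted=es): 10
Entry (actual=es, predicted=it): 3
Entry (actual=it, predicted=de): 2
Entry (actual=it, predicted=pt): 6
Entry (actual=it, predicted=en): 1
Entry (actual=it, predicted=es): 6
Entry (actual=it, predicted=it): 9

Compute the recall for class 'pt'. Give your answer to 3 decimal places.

Take TP from the diagonal, FP from the rest of the 'pt' prediction marginal, FN from the rest of the 'pt' actual marginal.
recall = TP/(TP+FN).
pt: TP=14, FN=6+4+6+3=19 → 14/33 = 0.4242

0.424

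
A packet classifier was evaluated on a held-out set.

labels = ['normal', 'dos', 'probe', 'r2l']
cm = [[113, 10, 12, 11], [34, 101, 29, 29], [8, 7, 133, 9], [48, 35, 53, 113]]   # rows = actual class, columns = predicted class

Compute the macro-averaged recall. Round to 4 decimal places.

Per-class recall (TP/(TP+FN)):
  normal: TP=113, FN=10+12+11=33 → 113/146 = 0.77397
  dos: TP=101, FN=34+29+29=92 → 101/193 = 0.52332
  probe: TP=133, FN=8+7+9=24 → 133/157 = 0.84713
  r2l: TP=113, FN=48+35+53=136 → 113/249 = 0.45382
Macro-recall = mean = (0.77397 + 0.52332 + 0.84713 + 0.45382) / 4 = 0.6496

0.6496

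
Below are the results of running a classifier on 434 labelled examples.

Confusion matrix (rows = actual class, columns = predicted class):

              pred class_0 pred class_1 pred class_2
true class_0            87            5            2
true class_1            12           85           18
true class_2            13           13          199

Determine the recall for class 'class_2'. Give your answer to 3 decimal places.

Take TP from the diagonal, FP from the rest of the 'class_2' prediction marginal, FN from the rest of the 'class_2' actual marginal.
recall = TP/(TP+FN).
class_2: TP=199, FN=13+13=26 → 199/225 = 0.8844

0.884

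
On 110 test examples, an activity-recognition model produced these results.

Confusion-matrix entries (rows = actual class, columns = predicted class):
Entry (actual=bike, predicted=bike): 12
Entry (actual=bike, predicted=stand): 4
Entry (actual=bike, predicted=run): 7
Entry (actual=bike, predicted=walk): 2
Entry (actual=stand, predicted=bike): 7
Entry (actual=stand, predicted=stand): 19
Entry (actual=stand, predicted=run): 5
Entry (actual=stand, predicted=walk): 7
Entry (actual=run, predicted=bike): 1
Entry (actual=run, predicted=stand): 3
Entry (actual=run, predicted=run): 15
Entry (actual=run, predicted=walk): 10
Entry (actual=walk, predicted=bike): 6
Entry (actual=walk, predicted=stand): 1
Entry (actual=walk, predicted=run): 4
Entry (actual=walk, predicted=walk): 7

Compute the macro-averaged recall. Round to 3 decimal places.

0.472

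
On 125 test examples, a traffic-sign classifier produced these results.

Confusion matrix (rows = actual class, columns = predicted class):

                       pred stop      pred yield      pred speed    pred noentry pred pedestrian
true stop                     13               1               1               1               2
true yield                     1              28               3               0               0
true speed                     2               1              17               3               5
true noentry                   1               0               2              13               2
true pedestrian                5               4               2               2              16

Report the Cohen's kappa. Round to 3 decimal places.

0.616

Observed agreement pₒ = trace/N = 87/125 = 0.6960
Expected agreement pₑ = Σ (rowᵢ·colᵢ)/N² = (18·22 + 32·34 + 28·25 + 18·19 + 29·25)/125² = 0.2081
κ = (pₒ − pₑ)/(1 − pₑ) = (0.6960 − 0.2081)/(1 − 0.2081) = 0.616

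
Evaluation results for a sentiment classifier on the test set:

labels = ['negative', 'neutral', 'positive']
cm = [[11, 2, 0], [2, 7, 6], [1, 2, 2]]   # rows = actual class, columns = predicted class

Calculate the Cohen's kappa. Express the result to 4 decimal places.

Observed agreement pₒ = trace/N = 20/33 = 0.60606
Expected agreement pₑ = Σ (rowᵢ·colᵢ)/N² = (13·14 + 15·11 + 5·8)/33² = 0.35537
κ = (pₒ − pₑ)/(1 − pₑ) = (0.60606 − 0.35537)/(1 − 0.35537) = 0.3889

0.3889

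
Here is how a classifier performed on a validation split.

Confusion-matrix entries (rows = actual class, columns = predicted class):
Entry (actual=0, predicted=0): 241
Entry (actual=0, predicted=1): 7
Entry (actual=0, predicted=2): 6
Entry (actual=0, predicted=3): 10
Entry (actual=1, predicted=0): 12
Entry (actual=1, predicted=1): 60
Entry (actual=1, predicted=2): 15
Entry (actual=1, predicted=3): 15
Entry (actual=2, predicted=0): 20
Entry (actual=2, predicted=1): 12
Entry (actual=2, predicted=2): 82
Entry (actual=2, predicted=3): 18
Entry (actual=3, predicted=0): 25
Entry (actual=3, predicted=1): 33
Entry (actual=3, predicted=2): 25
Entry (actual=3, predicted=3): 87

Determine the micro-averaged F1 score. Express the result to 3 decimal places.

0.704

Micro-averaging pools counts across classes: ΣTP=470, ΣFP=198, ΣFN=198.
Micro-F1 score = 2·TP/(2·TP+FP+FN) on pooled counts = 0.704 (equals overall accuracy in single-label multiclass).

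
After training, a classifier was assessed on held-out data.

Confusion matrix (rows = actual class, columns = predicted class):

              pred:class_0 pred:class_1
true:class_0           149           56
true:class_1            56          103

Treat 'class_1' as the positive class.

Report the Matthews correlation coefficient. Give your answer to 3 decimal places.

0.375

MCC = (TP·TN − FP·FN) / √((TP+FP)(TP+FN)(TN+FP)(TN+FN))
Numerator = 103·149 − 56·56 = 12211
Denominator = √(159·159·205·205) = √1062434025 = 32595.0000
MCC = 12211 / 32595.0000 = 0.375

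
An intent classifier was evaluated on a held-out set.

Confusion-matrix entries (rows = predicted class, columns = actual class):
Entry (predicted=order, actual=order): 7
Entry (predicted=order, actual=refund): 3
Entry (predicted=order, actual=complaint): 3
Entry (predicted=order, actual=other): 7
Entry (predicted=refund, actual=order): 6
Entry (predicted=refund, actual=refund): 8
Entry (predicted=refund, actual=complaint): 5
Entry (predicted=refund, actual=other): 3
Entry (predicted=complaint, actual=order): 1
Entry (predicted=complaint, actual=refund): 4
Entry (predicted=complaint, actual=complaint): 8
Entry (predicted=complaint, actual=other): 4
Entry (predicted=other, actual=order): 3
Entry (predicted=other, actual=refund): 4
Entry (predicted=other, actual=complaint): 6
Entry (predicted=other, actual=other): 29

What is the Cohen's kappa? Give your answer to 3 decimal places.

Observed agreement pₒ = trace/N = 52/101 = 0.5149
Expected agreement pₑ = Σ (rowᵢ·colᵢ)/N² = (17·20 + 19·22 + 22·17 + 43·42)/101² = 0.2880
κ = (pₒ − pₑ)/(1 − pₑ) = (0.5149 − 0.2880)/(1 − 0.2880) = 0.319

0.319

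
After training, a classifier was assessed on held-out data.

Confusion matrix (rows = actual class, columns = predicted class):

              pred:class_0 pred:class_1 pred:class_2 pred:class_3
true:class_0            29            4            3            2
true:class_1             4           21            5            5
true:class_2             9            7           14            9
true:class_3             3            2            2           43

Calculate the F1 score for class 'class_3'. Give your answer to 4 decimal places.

Take TP from the diagonal, FP from the rest of the 'class_3' prediction marginal, FN from the rest of the 'class_3' actual marginal.
F1 score = 2·TP/(2·TP+FP+FN).
class_3: TP=43, FP=2+5+9=16, FN=3+2+2=7 → 86/109 = 0.78899

0.7890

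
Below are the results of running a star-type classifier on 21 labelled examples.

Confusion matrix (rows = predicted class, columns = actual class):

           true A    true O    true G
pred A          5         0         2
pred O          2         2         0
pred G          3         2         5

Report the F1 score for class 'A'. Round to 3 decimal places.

0.588

F1 score = 2·TP/(2·TP+FP+FN).
A: TP=5, FP=0+2=2, FN=2+3=5 → 10/17 = 0.5882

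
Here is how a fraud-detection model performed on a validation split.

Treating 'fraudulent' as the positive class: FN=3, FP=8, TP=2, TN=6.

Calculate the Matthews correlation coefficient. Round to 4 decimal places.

-0.1512

MCC = (TP·TN − FP·FN) / √((TP+FP)(TP+FN)(TN+FP)(TN+FN))
Numerator = 2·6 − 8·3 = -12
Denominator = √(10·5·14·9) = √6300 = 79.3725
MCC = -12 / 79.3725 = -0.1512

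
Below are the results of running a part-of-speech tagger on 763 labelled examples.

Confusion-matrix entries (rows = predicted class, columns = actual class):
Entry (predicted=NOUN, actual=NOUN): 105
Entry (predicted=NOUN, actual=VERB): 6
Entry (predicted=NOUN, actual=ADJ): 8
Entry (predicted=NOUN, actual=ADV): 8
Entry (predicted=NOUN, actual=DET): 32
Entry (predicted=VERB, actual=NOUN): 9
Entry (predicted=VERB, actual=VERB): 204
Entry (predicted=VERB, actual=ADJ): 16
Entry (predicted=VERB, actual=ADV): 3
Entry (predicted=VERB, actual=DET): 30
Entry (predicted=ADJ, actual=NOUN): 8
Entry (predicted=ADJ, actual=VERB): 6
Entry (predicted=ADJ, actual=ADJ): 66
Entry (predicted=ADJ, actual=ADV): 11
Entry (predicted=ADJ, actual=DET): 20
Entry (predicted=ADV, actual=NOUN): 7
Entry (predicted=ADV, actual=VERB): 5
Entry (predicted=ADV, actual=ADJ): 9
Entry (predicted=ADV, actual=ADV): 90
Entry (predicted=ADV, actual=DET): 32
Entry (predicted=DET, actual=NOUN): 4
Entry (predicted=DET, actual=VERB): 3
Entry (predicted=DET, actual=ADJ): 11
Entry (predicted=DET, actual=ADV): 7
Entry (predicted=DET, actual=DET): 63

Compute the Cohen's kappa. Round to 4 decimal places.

0.6081

Observed agreement pₒ = trace/N = 528/763 = 0.69201
Expected agreement pₑ = Σ (rowᵢ·colᵢ)/N² = (133·159 + 224·262 + 110·111 + 119·143 + 177·88)/763² = 0.21409
κ = (pₒ − pₑ)/(1 − pₑ) = (0.69201 − 0.21409)/(1 − 0.21409) = 0.6081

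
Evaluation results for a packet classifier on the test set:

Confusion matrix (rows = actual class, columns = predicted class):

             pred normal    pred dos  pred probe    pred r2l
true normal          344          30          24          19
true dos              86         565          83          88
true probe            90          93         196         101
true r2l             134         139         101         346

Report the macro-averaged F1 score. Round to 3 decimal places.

Per-class F1 score (2·TP/(2·TP+FP+FN)):
  normal: TP=344, FP=86+90+134=310, FN=30+24+19=73 → 688/1071 = 0.6424
  dos: TP=565, FP=30+93+139=262, FN=86+83+88=257 → 1130/1649 = 0.6853
  probe: TP=196, FP=24+83+101=208, FN=90+93+101=284 → 392/884 = 0.4434
  r2l: TP=346, FP=19+88+101=208, FN=134+139+101=374 → 692/1274 = 0.5432
Macro-F1 score = mean = (0.6424 + 0.6853 + 0.4434 + 0.5432) / 4 = 0.579

0.579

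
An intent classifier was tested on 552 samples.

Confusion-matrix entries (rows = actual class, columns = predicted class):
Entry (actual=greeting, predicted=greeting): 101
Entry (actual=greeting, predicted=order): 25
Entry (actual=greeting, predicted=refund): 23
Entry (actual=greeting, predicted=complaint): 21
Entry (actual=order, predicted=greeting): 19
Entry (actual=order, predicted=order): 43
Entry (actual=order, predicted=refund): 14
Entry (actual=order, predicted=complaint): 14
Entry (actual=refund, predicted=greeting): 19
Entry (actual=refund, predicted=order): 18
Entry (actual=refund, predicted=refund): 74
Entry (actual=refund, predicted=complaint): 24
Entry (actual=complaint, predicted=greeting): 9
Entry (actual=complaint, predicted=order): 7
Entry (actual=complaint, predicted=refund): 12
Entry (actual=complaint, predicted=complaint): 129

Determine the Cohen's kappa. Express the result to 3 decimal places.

0.497

Observed agreement pₒ = trace/N = 347/552 = 0.6286
Expected agreement pₑ = Σ (rowᵢ·colᵢ)/N² = (170·148 + 90·93 + 135·123 + 157·188)/552² = 0.2614
κ = (pₒ − pₑ)/(1 − pₑ) = (0.6286 − 0.2614)/(1 − 0.2614) = 0.497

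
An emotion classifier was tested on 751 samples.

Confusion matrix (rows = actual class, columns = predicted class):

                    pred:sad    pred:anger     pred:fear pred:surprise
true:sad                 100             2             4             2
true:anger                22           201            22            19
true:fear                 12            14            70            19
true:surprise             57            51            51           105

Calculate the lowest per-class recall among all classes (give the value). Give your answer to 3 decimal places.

Per-class recall (TP/(TP+FN)):
  sad: TP=100, FN=2+4+2=8 → 100/108 = 0.9259
  anger: TP=201, FN=22+22+19=63 → 201/264 = 0.7614
  fear: TP=70, FN=12+14+19=45 → 70/115 = 0.6087
  surprise: TP=105, FN=57+51+51=159 → 105/264 = 0.3977
Lowest is class 'surprise' with recall = 0.398.

0.398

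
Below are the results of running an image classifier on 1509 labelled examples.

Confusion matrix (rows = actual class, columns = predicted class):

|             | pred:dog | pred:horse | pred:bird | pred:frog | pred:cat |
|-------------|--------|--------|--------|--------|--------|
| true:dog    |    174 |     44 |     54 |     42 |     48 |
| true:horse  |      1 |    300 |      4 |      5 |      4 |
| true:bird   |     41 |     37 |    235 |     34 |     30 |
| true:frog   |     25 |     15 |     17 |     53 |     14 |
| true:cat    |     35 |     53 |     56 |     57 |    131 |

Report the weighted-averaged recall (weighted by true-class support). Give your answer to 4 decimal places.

Per-class recall (TP/(TP+FN)):
  dog: TP=174, FN=44+54+42+48=188 → 174/362 = 0.48066
  horse: TP=300, FN=1+4+5+4=14 → 300/314 = 0.95541
  bird: TP=235, FN=41+37+34+30=142 → 235/377 = 0.62334
  frog: TP=53, FN=25+15+17+14=71 → 53/124 = 0.42742
  cat: TP=131, FN=35+53+56+57=201 → 131/332 = 0.39458
Weighted-recall = Σ (supportᵢ/N)·recallᵢ with N=1509: (362/1509)·0.48066 + (314/1509)·0.95541 + (377/1509)·0.62334 + (124/1509)·0.42742 + (332/1509)·0.39458 = 0.5918

0.5918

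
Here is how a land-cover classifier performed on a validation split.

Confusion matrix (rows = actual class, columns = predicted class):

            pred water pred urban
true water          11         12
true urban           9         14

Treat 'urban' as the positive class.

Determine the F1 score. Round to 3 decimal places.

0.571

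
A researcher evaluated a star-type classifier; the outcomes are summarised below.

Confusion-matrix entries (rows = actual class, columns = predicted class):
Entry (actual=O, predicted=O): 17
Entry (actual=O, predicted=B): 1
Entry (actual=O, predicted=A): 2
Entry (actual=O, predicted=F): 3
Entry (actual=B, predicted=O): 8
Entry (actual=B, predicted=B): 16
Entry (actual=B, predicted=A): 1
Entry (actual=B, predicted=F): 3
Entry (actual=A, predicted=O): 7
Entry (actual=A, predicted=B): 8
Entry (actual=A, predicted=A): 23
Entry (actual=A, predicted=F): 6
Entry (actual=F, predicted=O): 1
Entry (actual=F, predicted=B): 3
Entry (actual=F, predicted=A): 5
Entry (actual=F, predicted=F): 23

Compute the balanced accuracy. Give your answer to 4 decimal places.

0.6380

Balanced accuracy = mean of per-class recall.
  O: recall = 17/23 = 0.73913
  B: recall = 16/28 = 0.57143
  A: recall = 23/44 = 0.52273
  F: recall = 23/32 = 0.71875
Mean = (0.73913 + 0.57143 + 0.52273 + 0.71875) / 4 = 0.6380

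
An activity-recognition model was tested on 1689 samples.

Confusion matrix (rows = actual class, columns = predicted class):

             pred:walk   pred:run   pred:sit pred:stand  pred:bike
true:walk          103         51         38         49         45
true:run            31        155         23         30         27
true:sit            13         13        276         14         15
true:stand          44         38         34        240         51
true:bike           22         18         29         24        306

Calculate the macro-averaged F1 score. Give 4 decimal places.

0.6190

Per-class F1 score (2·TP/(2·TP+FP+FN)):
  walk: TP=103, FP=31+13+44+22=110, FN=51+38+49+45=183 → 206/499 = 0.41283
  run: TP=155, FP=51+13+38+18=120, FN=31+23+30+27=111 → 310/541 = 0.57301
  sit: TP=276, FP=38+23+34+29=124, FN=13+13+14+15=55 → 552/731 = 0.75513
  stand: TP=240, FP=49+30+14+24=117, FN=44+38+34+51=167 → 480/764 = 0.62827
  bike: TP=306, FP=45+27+15+51=138, FN=22+18+29+24=93 → 612/843 = 0.72598
Macro-F1 score = mean = (0.41283 + 0.57301 + 0.75513 + 0.62827 + 0.72598) / 5 = 0.6190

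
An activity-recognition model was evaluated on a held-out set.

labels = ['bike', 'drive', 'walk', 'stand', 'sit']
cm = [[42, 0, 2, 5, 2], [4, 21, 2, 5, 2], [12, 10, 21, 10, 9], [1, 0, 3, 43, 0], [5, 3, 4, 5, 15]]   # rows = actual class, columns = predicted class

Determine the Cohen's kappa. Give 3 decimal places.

0.532

Observed agreement pₒ = trace/N = 142/226 = 0.6283
Expected agreement pₑ = Σ (rowᵢ·colᵢ)/N² = (51·64 + 34·34 + 62·32 + 47·68 + 32·28)/226² = 0.2055
κ = (pₒ − pₑ)/(1 − pₑ) = (0.6283 − 0.2055)/(1 − 0.2055) = 0.532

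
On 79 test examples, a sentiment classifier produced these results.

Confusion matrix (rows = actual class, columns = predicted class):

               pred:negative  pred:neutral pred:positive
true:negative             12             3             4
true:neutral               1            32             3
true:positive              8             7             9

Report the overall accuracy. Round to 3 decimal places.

0.671

Accuracy = trace / total = (12+32+9=53) / 79 = 53/79 = 0.671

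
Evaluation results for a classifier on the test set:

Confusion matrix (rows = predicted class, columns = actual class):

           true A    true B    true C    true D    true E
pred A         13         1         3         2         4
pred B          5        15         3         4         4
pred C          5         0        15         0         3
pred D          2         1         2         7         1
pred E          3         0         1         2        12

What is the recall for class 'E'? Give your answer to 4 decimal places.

One-vs-rest for 'E': TP = diagonal; FP = other classes predicted 'E'; FN = 'E' predicted as other.
recall = TP/(TP+FN).
E: TP=12, FN=4+4+3+1=12 → 12/24 = 0.50000

0.5000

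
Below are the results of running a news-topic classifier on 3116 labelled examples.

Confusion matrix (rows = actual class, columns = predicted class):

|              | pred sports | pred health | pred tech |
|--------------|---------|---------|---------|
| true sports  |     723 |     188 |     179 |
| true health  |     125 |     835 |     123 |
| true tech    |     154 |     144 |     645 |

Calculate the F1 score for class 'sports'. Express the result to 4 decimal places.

One-vs-rest for 'sports': TP = diagonal; FP = other classes predicted 'sports'; FN = 'sports' predicted as other.
F1 score = 2·TP/(2·TP+FP+FN).
sports: TP=723, FP=125+154=279, FN=188+179=367 → 1446/2092 = 0.69120

0.6912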